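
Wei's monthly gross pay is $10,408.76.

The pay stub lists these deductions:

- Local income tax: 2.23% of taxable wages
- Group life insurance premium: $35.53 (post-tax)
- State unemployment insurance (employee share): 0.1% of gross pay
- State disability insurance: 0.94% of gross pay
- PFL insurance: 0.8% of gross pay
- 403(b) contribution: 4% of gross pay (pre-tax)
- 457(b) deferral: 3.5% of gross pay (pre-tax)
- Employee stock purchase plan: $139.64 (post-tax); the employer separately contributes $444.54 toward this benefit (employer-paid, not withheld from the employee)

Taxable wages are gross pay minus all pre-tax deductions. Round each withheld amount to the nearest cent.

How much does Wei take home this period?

403(b) contribution: $10,408.76 × 0.04 = $416.35
457(b) deferral: $10,408.76 × 0.035 = $364.31
Pre-tax total = $416.35 + $364.31 = $780.66
Taxable wages = $10,408.76 − $780.66 = $9,628.10
Local income tax: $9,628.10 × 0.0223 = $214.71
State disability insurance: $10,408.76 × 0.0094 = $97.84
PFL insurance: $10,408.76 × 0.008 = $83.27
State unemployment insurance (employee share): $10,408.76 × 0.001 = $10.41
Employee stock purchase plan: $139.64
Group life insurance premium: $35.53
(Employer's $444.54 toward employee stock purchase plan is not withheld from the employee.)
Total deductions = $416.35 + $364.31 + $214.71 + $97.84 + $83.27 + $10.41 + $139.64 + $35.53 = $1,362.06
Net pay = $10,408.76 − $1,362.06 = $9,046.70

$9,046.70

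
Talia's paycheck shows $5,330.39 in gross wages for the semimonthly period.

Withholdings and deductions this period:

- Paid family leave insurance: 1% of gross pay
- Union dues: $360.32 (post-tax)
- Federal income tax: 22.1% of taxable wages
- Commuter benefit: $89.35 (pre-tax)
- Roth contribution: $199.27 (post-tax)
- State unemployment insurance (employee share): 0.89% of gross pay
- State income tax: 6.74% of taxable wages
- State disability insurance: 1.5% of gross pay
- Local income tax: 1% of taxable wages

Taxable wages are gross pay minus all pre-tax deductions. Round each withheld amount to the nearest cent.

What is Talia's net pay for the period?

Commuter benefit: $89.35
Taxable wages = $5,330.39 − $89.35 = $5,241.04
Federal income tax: $5,241.04 × 0.221 = $1,158.27
Local income tax: $5,241.04 × 0.01 = $52.41
State income tax: $5,241.04 × 0.0674 = $353.25
State unemployment insurance (employee share): $5,330.39 × 0.0089 = $47.44
State disability insurance: $5,330.39 × 0.015 = $79.96
Paid family leave insurance: $5,330.39 × 0.01 = $53.30
Roth contribution: $199.27
Union dues: $360.32
Total deductions = $89.35 + $1,158.27 + $52.41 + $353.25 + $47.44 + $79.96 + $53.30 + $199.27 + $360.32 = $2,393.57
Net pay = $5,330.39 − $2,393.57 = $2,936.82

$2,936.82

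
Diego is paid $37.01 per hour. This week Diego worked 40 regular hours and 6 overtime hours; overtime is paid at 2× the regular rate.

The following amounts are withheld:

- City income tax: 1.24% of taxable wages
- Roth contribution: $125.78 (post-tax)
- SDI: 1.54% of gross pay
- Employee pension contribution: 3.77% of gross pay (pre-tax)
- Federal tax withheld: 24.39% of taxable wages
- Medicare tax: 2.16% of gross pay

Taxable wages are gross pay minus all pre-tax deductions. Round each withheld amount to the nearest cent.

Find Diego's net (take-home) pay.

$1180.32

Regular pay: 40 × $37.01 = $1480.40
Overtime pay: 6 × $37.01 × 2 = $444.12
Gross pay = $1480.40 + $444.12 = $1924.52
Employee pension contribution: $1924.52 × 0.0377 = $72.55
Taxable wages = $1924.52 − $72.55 = $1851.97
Federal tax withheld: $1851.97 × 0.2439 = $451.70
City income tax: $1851.97 × 0.0124 = $22.96
SDI: $1924.52 × 0.0154 = $29.64
Medicare tax: $1924.52 × 0.0216 = $41.57
Roth contribution: $125.78
Total deductions = $72.55 + $451.70 + $22.96 + $29.64 + $41.57 + $125.78 = $744.20
Net pay = $1924.52 − $744.20 = $1180.32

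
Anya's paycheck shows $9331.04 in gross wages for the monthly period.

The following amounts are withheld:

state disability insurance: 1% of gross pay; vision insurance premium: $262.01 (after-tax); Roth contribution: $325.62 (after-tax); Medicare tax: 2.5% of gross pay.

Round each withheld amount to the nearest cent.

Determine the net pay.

$8416.82

State disability insurance: $9331.04 × 0.01 = $93.31
Medicare tax: $9331.04 × 0.025 = $233.28
Roth contribution: $325.62
Vision insurance premium: $262.01
Total deductions = $93.31 + $233.28 + $325.62 + $262.01 = $914.22
Net pay = $9331.04 − $914.22 = $8416.82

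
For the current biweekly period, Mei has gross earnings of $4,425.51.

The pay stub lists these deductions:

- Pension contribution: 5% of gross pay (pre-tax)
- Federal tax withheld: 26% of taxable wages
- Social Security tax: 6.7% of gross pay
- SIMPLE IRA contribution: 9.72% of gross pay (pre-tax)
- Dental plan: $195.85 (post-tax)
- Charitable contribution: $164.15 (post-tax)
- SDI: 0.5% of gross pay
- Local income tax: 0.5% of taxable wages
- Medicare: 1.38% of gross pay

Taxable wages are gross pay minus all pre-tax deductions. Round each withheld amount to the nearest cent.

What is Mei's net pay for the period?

SIMPLE IRA contribution: $4,425.51 × 0.0972 = $430.16
Pension contribution: $4,425.51 × 0.05 = $221.28
Pre-tax total = $430.16 + $221.28 = $651.44
Taxable wages = $4,425.51 − $651.44 = $3,774.07
Federal tax withheld: $3,774.07 × 0.26 = $981.26
Local income tax: $3,774.07 × 0.005 = $18.87
Medicare: $4,425.51 × 0.0138 = $61.07
SDI: $4,425.51 × 0.005 = $22.13
Social Security tax: $4,425.51 × 0.067 = $296.51
Charitable contribution: $164.15
Dental plan: $195.85
Total deductions = $430.16 + $221.28 + $981.26 + $18.87 + $61.07 + $22.13 + $296.51 + $164.15 + $195.85 = $2,391.28
Net pay = $4,425.51 − $2,391.28 = $2,034.23

$2,034.23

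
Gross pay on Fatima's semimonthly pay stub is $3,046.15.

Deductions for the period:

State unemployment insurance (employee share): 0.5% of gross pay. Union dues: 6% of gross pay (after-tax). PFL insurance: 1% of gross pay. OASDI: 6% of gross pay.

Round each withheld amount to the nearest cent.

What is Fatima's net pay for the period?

PFL insurance: $3,046.15 × 0.01 = $30.46
OASDI: $3,046.15 × 0.06 = $182.77
State unemployment insurance (employee share): $3,046.15 × 0.005 = $15.23
Union dues: $3,046.15 × 0.06 = $182.77
Total deductions = $30.46 + $182.77 + $15.23 + $182.77 = $411.23
Net pay = $3,046.15 − $411.23 = $2,634.92

$2,634.92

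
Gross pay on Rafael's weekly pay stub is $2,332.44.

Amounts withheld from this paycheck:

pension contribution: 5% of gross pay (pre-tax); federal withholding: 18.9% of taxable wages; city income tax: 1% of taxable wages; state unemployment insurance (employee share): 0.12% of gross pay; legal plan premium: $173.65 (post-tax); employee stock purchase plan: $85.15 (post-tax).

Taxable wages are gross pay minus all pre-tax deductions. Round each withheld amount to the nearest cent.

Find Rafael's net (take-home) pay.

$1,513.27

Pension contribution: $2,332.44 × 0.05 = $116.62
Taxable wages = $2,332.44 − $116.62 = $2,215.82
Federal withholding: $2,215.82 × 0.189 = $418.79
City income tax: $2,215.82 × 0.01 = $22.16
State unemployment insurance (employee share): $2,332.44 × 0.0012 = $2.80
Employee stock purchase plan: $85.15
Legal plan premium: $173.65
Total deductions = $116.62 + $418.79 + $22.16 + $2.80 + $85.15 + $173.65 = $819.17
Net pay = $2,332.44 − $819.17 = $1,513.27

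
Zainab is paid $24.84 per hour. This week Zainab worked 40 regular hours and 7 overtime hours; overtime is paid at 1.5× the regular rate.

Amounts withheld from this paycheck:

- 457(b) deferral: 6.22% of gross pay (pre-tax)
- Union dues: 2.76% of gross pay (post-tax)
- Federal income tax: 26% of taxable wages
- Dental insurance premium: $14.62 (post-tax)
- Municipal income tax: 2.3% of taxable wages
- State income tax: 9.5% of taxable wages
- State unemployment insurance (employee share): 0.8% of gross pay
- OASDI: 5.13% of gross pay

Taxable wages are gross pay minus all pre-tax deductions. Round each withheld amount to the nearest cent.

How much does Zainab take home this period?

$608.09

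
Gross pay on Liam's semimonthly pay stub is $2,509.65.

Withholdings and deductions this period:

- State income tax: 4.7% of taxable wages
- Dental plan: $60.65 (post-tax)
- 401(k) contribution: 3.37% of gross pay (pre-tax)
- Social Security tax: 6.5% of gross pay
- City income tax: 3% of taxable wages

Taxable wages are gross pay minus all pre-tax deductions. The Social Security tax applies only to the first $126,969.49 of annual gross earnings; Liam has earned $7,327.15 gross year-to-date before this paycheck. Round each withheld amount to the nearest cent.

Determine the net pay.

401(k) contribution: $2,509.65 × 0.0337 = $84.58
Taxable wages = $2,509.65 − $84.58 = $2,425.07
City income tax: $2,425.07 × 0.03 = $72.75
State income tax: $2,425.07 × 0.047 = $113.98
Social Security tax: cap not yet reached, full $2,509.65 is subject → $2,509.65 × 0.065 = $163.13
Dental plan: $60.65
Total deductions = $84.58 + $72.75 + $113.98 + $163.13 + $60.65 = $495.09
Net pay = $2,509.65 − $495.09 = $2,014.56

$2,014.56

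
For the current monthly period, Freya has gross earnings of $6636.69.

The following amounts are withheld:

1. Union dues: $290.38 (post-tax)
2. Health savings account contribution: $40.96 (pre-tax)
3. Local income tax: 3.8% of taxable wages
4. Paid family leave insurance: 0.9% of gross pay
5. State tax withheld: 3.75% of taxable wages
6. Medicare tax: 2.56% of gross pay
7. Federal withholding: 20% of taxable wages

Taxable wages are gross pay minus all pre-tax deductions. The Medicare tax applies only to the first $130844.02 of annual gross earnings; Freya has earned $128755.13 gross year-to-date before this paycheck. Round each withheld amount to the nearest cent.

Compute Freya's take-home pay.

$4375.01

Health savings account contribution: $40.96
Taxable wages = $6636.69 − $40.96 = $6595.73
Federal withholding: $6595.73 × 0.2 = $1319.15
Local income tax: $6595.73 × 0.038 = $250.64
State tax withheld: $6595.73 × 0.0375 = $247.34
Paid family leave insurance: $6636.69 × 0.009 = $59.73
Medicare tax: only $130844.02 − $128755.13 = $2088.89 of this check is subject → $2088.89 × 0.0256 = $53.48
Union dues: $290.38
Total deductions = $40.96 + $1319.15 + $250.64 + $247.34 + $59.73 + $53.48 + $290.38 = $2261.68
Net pay = $6636.69 − $2261.68 = $4375.01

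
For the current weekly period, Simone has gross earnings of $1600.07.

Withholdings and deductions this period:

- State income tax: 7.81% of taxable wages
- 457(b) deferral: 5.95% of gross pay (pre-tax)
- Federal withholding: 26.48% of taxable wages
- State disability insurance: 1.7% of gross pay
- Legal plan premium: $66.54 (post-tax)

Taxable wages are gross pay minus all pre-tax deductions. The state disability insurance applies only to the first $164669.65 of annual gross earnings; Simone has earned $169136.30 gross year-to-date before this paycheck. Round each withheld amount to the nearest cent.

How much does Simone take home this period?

$922.31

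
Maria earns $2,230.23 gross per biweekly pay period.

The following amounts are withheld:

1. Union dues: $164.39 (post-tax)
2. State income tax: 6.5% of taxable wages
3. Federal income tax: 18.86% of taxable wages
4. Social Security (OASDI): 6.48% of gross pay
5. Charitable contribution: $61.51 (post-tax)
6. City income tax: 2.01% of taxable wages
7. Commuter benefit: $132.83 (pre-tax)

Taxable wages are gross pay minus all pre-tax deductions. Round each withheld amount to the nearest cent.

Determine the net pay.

$1,152.92

Commuter benefit: $132.83
Taxable wages = $2,230.23 − $132.83 = $2,097.40
Federal income tax: $2,097.40 × 0.1886 = $395.57
State income tax: $2,097.40 × 0.065 = $136.33
City income tax: $2,097.40 × 0.0201 = $42.16
Social Security (OASDI): $2,230.23 × 0.0648 = $144.52
Union dues: $164.39
Charitable contribution: $61.51
Total deductions = $132.83 + $395.57 + $136.33 + $42.16 + $144.52 + $164.39 + $61.51 = $1,077.31
Net pay = $2,230.23 − $1,077.31 = $1,152.92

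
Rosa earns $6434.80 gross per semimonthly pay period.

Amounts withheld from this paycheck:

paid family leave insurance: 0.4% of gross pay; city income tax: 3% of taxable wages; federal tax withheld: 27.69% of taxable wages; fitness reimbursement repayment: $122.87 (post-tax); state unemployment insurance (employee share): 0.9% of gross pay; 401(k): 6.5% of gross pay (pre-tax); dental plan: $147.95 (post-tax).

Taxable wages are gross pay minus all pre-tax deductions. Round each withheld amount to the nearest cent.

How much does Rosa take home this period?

401(k): $6434.80 × 0.065 = $418.26
Taxable wages = $6434.80 − $418.26 = $6016.54
City income tax: $6016.54 × 0.03 = $180.50
Federal tax withheld: $6016.54 × 0.2769 = $1665.98
State unemployment insurance (employee share): $6434.80 × 0.009 = $57.91
Paid family leave insurance: $6434.80 × 0.004 = $25.74
Dental plan: $147.95
Fitness reimbursement repayment: $122.87
Total deductions = $418.26 + $180.50 + $1665.98 + $57.91 + $25.74 + $147.95 + $122.87 = $2619.21
Net pay = $6434.80 − $2619.21 = $3815.59

$3815.59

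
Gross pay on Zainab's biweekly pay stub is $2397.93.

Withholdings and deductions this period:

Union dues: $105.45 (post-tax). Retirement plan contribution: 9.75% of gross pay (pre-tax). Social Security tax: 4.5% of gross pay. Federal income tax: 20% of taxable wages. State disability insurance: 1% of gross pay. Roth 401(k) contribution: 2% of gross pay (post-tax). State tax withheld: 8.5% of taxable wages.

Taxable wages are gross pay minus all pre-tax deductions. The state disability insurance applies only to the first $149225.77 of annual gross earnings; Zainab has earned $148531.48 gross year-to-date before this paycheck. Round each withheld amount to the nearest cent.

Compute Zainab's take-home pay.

$1279.09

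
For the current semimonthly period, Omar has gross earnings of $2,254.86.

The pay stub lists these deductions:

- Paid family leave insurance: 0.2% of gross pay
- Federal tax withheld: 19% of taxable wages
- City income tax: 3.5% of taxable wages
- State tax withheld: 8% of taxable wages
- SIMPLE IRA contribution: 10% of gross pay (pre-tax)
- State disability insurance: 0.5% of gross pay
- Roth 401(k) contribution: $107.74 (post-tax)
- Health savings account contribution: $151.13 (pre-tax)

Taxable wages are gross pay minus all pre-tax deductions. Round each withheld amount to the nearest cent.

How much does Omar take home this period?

SIMPLE IRA contribution: $2,254.86 × 0.1 = $225.49
Health savings account contribution: $151.13
Pre-tax total = $225.49 + $151.13 = $376.62
Taxable wages = $2,254.86 − $376.62 = $1,878.24
Federal tax withheld: $1,878.24 × 0.19 = $356.87
City income tax: $1,878.24 × 0.035 = $65.74
State tax withheld: $1,878.24 × 0.08 = $150.26
Paid family leave insurance: $2,254.86 × 0.002 = $4.51
State disability insurance: $2,254.86 × 0.005 = $11.27
Roth 401(k) contribution: $107.74
Total deductions = $225.49 + $151.13 + $356.87 + $65.74 + $150.26 + $4.51 + $11.27 + $107.74 = $1,073.01
Net pay = $2,254.86 − $1,073.01 = $1,181.85

$1,181.85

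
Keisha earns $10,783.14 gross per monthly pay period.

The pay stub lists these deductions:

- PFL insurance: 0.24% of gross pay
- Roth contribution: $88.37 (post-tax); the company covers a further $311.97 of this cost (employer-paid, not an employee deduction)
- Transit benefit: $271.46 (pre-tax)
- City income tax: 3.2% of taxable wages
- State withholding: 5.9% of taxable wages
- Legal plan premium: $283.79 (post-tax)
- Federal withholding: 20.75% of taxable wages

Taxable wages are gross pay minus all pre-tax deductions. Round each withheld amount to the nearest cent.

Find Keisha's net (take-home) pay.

Transit benefit: $271.46
Taxable wages = $10,783.14 − $271.46 = $10,511.68
State withholding: $10,511.68 × 0.059 = $620.19
City income tax: $10,511.68 × 0.032 = $336.37
Federal withholding: $10,511.68 × 0.2075 = $2,181.17
PFL insurance: $10,783.14 × 0.0024 = $25.88
Legal plan premium: $283.79
Roth contribution: $88.37
(Employer's $311.97 toward Roth contribution is not withheld from the employee.)
Total deductions = $271.46 + $620.19 + $336.37 + $2,181.17 + $25.88 + $283.79 + $88.37 = $3,807.23
Net pay = $10,783.14 − $3,807.23 = $6,975.91

$6,975.91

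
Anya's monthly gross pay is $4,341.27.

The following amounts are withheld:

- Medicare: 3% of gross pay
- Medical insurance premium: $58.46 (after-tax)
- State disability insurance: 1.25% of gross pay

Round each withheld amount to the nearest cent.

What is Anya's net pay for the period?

State disability insurance: $4,341.27 × 0.0125 = $54.27
Medicare: $4,341.27 × 0.03 = $130.24
Medical insurance premium: $58.46
Total deductions = $54.27 + $130.24 + $58.46 = $242.97
Net pay = $4,341.27 − $242.97 = $4,098.30

$4,098.30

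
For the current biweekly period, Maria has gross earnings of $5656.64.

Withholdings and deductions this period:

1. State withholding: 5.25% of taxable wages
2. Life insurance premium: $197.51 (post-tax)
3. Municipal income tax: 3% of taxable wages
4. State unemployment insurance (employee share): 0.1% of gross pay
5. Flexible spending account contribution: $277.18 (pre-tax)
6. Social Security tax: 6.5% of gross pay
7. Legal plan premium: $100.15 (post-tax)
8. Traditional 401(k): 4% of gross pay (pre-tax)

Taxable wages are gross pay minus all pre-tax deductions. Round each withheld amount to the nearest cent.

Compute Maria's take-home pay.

$4057.05

Flexible spending account contribution: $277.18
Traditional 401(k): $5656.64 × 0.04 = $226.27
Pre-tax total = $277.18 + $226.27 = $503.45
Taxable wages = $5656.64 − $503.45 = $5153.19
State withholding: $5153.19 × 0.0525 = $270.54
Municipal income tax: $5153.19 × 0.03 = $154.60
Social Security tax: $5656.64 × 0.065 = $367.68
State unemployment insurance (employee share): $5656.64 × 0.001 = $5.66
Life insurance premium: $197.51
Legal plan premium: $100.15
Total deductions = $277.18 + $226.27 + $270.54 + $154.60 + $367.68 + $5.66 + $197.51 + $100.15 = $1599.59
Net pay = $5656.64 − $1599.59 = $4057.05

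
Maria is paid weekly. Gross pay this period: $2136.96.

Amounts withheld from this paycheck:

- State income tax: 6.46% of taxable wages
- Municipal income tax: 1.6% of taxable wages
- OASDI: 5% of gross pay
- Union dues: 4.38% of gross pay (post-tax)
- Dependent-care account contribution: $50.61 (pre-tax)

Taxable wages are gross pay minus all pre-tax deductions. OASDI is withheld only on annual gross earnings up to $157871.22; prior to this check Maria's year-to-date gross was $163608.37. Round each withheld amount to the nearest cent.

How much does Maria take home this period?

Dependent-care account contribution: $50.61
Taxable wages = $2136.96 − $50.61 = $2086.35
Municipal income tax: $2086.35 × 0.016 = $33.38
State income tax: $2086.35 × 0.0646 = $134.78
OASDI: annual cap $157871.22 already reached (YTD $163608.37), so $0.00
Union dues: $2136.96 × 0.0438 = $93.60
Total deductions = $50.61 + $33.38 + $134.78 + $0.00 + $93.60 = $312.37
Net pay = $2136.96 − $312.37 = $1824.59

$1824.59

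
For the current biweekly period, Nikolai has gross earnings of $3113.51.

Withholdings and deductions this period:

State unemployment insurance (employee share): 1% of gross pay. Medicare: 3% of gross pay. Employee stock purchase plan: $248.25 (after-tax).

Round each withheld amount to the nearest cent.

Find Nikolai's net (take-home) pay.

Medicare: $3113.51 × 0.03 = $93.41
State unemployment insurance (employee share): $3113.51 × 0.01 = $31.14
Employee stock purchase plan: $248.25
Total deductions = $93.41 + $31.14 + $248.25 = $372.80
Net pay = $3113.51 − $372.80 = $2740.71

$2740.71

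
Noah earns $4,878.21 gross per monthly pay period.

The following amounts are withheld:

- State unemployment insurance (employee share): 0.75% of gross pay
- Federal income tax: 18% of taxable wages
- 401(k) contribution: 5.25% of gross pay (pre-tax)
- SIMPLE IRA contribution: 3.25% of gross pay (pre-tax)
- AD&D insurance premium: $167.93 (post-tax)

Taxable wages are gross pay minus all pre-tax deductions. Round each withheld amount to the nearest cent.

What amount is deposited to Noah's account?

$3,455.60

401(k) contribution: $4,878.21 × 0.0525 = $256.11
SIMPLE IRA contribution: $4,878.21 × 0.0325 = $158.54
Pre-tax total = $256.11 + $158.54 = $414.65
Taxable wages = $4,878.21 − $414.65 = $4,463.56
Federal income tax: $4,463.56 × 0.18 = $803.44
State unemployment insurance (employee share): $4,878.21 × 0.0075 = $36.59
AD&D insurance premium: $167.93
Total deductions = $256.11 + $158.54 + $803.44 + $36.59 + $167.93 = $1,422.61
Net pay = $4,878.21 − $1,422.61 = $3,455.60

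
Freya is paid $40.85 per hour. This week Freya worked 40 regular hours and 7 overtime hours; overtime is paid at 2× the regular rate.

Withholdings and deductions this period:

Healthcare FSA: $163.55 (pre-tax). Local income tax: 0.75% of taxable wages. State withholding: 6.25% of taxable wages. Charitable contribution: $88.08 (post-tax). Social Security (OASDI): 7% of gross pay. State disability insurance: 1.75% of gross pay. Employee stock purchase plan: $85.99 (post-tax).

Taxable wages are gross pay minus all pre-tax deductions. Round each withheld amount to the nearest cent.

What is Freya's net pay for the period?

$1,532.30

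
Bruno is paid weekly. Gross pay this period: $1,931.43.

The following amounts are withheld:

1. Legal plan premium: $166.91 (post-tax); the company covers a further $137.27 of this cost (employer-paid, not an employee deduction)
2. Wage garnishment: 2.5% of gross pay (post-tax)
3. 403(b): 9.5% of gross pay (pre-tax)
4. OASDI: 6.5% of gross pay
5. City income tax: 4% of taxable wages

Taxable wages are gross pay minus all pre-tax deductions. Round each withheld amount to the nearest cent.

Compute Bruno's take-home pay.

403(b): $1,931.43 × 0.095 = $183.49
Taxable wages = $1,931.43 − $183.49 = $1,747.94
City income tax: $1,747.94 × 0.04 = $69.92
OASDI: $1,931.43 × 0.065 = $125.54
Wage garnishment: $1,931.43 × 0.025 = $48.29
Legal plan premium: $166.91
(Employer's $137.27 toward legal plan premium is not withheld from the employee.)
Total deductions = $183.49 + $69.92 + $125.54 + $48.29 + $166.91 = $594.15
Net pay = $1,931.43 − $594.15 = $1,337.28

$1,337.28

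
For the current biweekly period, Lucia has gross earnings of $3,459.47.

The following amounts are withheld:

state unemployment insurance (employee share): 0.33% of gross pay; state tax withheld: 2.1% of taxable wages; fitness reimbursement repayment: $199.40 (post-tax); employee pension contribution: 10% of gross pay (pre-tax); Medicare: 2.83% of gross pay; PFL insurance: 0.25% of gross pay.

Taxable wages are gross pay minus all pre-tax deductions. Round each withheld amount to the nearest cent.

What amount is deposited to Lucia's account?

Employee pension contribution: $3,459.47 × 0.1 = $345.95
Taxable wages = $3,459.47 − $345.95 = $3,113.52
State tax withheld: $3,113.52 × 0.021 = $65.38
Medicare: $3,459.47 × 0.0283 = $97.90
State unemployment insurance (employee share): $3,459.47 × 0.0033 = $11.42
PFL insurance: $3,459.47 × 0.0025 = $8.65
Fitness reimbursement repayment: $199.40
Total deductions = $345.95 + $65.38 + $97.90 + $11.42 + $8.65 + $199.40 = $728.70
Net pay = $3,459.47 − $728.70 = $2,730.77

$2,730.77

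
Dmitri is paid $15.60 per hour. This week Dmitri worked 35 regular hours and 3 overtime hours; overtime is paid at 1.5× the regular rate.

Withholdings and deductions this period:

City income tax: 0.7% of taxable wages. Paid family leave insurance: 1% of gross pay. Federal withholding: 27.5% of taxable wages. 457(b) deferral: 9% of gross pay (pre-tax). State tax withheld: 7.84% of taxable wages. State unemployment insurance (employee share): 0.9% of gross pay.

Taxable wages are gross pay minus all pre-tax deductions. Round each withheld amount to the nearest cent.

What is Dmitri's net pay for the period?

Regular pay: 35 × $15.60 = $546.00
Overtime pay: 3 × $15.60 × 1.5 = $70.20
Gross pay = $546.00 + $70.20 = $616.20
457(b) deferral: $616.20 × 0.09 = $55.46
Taxable wages = $616.20 − $55.46 = $560.74
Federal withholding: $560.74 × 0.275 = $154.20
State tax withheld: $560.74 × 0.0784 = $43.96
City income tax: $560.74 × 0.007 = $3.93
Paid family leave insurance: $616.20 × 0.01 = $6.16
State unemployment insurance (employee share): $616.20 × 0.009 = $5.55
Total deductions = $55.46 + $154.20 + $43.96 + $3.93 + $6.16 + $5.55 = $269.26
Net pay = $616.20 − $269.26 = $346.94

$346.94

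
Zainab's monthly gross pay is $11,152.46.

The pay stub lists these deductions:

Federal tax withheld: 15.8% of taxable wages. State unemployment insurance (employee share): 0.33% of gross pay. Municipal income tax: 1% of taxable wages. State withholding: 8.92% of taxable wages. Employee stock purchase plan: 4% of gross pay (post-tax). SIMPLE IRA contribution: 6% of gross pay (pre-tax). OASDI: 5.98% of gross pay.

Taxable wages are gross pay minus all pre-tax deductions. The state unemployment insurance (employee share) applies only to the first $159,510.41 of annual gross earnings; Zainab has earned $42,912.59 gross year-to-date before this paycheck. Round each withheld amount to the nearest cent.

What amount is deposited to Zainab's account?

$6,637.19

SIMPLE IRA contribution: $11,152.46 × 0.06 = $669.15
Taxable wages = $11,152.46 − $669.15 = $10,483.31
Municipal income tax: $10,483.31 × 0.01 = $104.83
State withholding: $10,483.31 × 0.0892 = $935.11
Federal tax withheld: $10,483.31 × 0.158 = $1,656.36
State unemployment insurance (employee share): cap not yet reached, full $11,152.46 is subject → $11,152.46 × 0.0033 = $36.80
OASDI: $11,152.46 × 0.0598 = $666.92
Employee stock purchase plan: $11,152.46 × 0.04 = $446.10
Total deductions = $669.15 + $104.83 + $935.11 + $1,656.36 + $36.80 + $666.92 + $446.10 = $4,515.27
Net pay = $11,152.46 − $4,515.27 = $6,637.19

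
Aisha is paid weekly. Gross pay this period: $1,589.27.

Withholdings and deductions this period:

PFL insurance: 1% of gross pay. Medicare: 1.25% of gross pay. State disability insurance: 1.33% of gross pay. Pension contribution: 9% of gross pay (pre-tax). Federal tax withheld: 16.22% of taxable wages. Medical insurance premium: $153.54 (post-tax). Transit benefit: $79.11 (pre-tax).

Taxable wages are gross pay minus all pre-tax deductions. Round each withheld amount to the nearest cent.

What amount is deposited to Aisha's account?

$934.94

Transit benefit: $79.11
Pension contribution: $1,589.27 × 0.09 = $143.03
Pre-tax total = $79.11 + $143.03 = $222.14
Taxable wages = $1,589.27 − $222.14 = $1,367.13
Federal tax withheld: $1,367.13 × 0.1622 = $221.75
Medicare: $1,589.27 × 0.0125 = $19.87
State disability insurance: $1,589.27 × 0.0133 = $21.14
PFL insurance: $1,589.27 × 0.01 = $15.89
Medical insurance premium: $153.54
Total deductions = $79.11 + $143.03 + $221.75 + $19.87 + $21.14 + $15.89 + $153.54 = $654.33
Net pay = $1,589.27 − $654.33 = $934.94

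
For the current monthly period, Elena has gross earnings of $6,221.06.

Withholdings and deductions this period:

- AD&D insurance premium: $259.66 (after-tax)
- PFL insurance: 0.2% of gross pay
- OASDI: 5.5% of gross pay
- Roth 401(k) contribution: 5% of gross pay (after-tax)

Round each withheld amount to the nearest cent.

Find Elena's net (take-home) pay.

$5,295.75

OASDI: $6,221.06 × 0.055 = $342.16
PFL insurance: $6,221.06 × 0.002 = $12.44
AD&D insurance premium: $259.66
Roth 401(k) contribution: $6,221.06 × 0.05 = $311.05
Total deductions = $342.16 + $12.44 + $259.66 + $311.05 = $925.31
Net pay = $6,221.06 − $925.31 = $5,295.75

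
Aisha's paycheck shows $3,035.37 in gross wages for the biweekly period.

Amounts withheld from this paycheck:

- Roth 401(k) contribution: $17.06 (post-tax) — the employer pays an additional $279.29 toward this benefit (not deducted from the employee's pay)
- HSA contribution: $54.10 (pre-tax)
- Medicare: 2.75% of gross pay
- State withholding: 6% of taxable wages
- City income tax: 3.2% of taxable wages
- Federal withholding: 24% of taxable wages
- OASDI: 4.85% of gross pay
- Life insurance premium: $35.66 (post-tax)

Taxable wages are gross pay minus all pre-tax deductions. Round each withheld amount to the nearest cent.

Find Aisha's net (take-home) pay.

HSA contribution: $54.10
Taxable wages = $3,035.37 − $54.10 = $2,981.27
City income tax: $2,981.27 × 0.032 = $95.40
State withholding: $2,981.27 × 0.06 = $178.88
Federal withholding: $2,981.27 × 0.24 = $715.50
OASDI: $3,035.37 × 0.0485 = $147.22
Medicare: $3,035.37 × 0.0275 = $83.47
Roth 401(k) contribution: $17.06
Life insurance premium: $35.66
(Employer's $279.29 toward Roth 401(k) contribution is not withheld from the employee.)
Total deductions = $54.10 + $95.40 + $178.88 + $715.50 + $147.22 + $83.47 + $17.06 + $35.66 = $1,327.29
Net pay = $3,035.37 − $1,327.29 = $1,708.08

$1,708.08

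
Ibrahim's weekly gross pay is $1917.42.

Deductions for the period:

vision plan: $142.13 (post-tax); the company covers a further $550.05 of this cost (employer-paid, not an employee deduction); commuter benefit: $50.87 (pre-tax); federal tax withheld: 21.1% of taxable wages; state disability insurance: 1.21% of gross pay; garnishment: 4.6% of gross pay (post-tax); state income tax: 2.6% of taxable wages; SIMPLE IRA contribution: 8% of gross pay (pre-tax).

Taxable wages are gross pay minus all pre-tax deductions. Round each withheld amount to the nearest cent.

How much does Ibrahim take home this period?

$1053.61

Commuter benefit: $50.87
SIMPLE IRA contribution: $1917.42 × 0.08 = $153.39
Pre-tax total = $50.87 + $153.39 = $204.26
Taxable wages = $1917.42 − $204.26 = $1713.16
State income tax: $1713.16 × 0.026 = $44.54
Federal tax withheld: $1713.16 × 0.211 = $361.48
State disability insurance: $1917.42 × 0.0121 = $23.20
Vision plan: $142.13
Garnishment: $1917.42 × 0.046 = $88.20
(Employer's $550.05 toward vision plan is not withheld from the employee.)
Total deductions = $50.87 + $153.39 + $44.54 + $361.48 + $23.20 + $142.13 + $88.20 = $863.81
Net pay = $1917.42 − $863.81 = $1053.61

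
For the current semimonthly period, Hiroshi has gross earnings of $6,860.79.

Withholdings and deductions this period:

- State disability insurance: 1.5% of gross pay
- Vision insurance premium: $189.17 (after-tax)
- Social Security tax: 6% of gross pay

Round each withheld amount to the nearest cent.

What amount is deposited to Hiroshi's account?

$6,157.06

Social Security tax: $6,860.79 × 0.06 = $411.65
State disability insurance: $6,860.79 × 0.015 = $102.91
Vision insurance premium: $189.17
Total deductions = $411.65 + $102.91 + $189.17 = $703.73
Net pay = $6,860.79 − $703.73 = $6,157.06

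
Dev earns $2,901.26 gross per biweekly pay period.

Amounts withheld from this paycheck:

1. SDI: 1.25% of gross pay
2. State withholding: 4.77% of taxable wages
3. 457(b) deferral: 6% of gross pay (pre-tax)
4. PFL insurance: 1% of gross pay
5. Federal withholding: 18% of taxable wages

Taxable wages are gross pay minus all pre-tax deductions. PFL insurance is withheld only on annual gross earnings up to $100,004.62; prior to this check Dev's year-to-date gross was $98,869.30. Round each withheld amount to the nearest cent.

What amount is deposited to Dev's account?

457(b) deferral: $2,901.26 × 0.06 = $174.08
Taxable wages = $2,901.26 − $174.08 = $2,727.18
State withholding: $2,727.18 × 0.0477 = $130.09
Federal withholding: $2,727.18 × 0.18 = $490.89
SDI: $2,901.26 × 0.0125 = $36.27
PFL insurance: only $100,004.62 − $98,869.30 = $1,135.32 of this check is subject → $1,135.32 × 0.01 = $11.35
Total deductions = $174.08 + $130.09 + $490.89 + $36.27 + $11.35 = $842.68
Net pay = $2,901.26 − $842.68 = $2,058.58

$2,058.58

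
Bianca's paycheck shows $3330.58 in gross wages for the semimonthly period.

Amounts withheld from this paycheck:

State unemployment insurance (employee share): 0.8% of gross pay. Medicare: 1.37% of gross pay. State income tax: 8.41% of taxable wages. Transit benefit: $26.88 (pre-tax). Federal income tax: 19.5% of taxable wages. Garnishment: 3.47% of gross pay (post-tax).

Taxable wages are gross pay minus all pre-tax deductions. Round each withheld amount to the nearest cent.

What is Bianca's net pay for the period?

Transit benefit: $26.88
Taxable wages = $3330.58 − $26.88 = $3303.70
State income tax: $3303.70 × 0.0841 = $277.84
Federal income tax: $3303.70 × 0.195 = $644.22
State unemployment insurance (employee share): $3330.58 × 0.008 = $26.64
Medicare: $3330.58 × 0.0137 = $45.63
Garnishment: $3330.58 × 0.0347 = $115.57
Total deductions = $26.88 + $277.84 + $644.22 + $26.64 + $45.63 + $115.57 = $1136.78
Net pay = $3330.58 − $1136.78 = $2193.80

$2193.80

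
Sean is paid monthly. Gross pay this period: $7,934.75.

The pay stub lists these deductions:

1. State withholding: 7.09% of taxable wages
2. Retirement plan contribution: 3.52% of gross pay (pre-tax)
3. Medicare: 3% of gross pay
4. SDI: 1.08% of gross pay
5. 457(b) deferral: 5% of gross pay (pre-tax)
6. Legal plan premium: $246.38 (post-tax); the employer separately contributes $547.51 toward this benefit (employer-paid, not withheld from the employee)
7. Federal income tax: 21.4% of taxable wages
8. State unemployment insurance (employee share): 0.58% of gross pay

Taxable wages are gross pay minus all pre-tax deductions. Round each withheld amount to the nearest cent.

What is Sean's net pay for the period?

Retirement plan contribution: $7,934.75 × 0.0352 = $279.30
457(b) deferral: $7,934.75 × 0.05 = $396.74
Pre-tax total = $279.30 + $396.74 = $676.04
Taxable wages = $7,934.75 − $676.04 = $7,258.71
Federal income tax: $7,258.71 × 0.214 = $1,553.36
State withholding: $7,258.71 × 0.0709 = $514.64
Medicare: $7,934.75 × 0.03 = $238.04
State unemployment insurance (employee share): $7,934.75 × 0.0058 = $46.02
SDI: $7,934.75 × 0.0108 = $85.70
Legal plan premium: $246.38
(Employer's $547.51 toward legal plan premium is not withheld from the employee.)
Total deductions = $279.30 + $396.74 + $1,553.36 + $514.64 + $238.04 + $46.02 + $85.70 + $246.38 = $3,360.18
Net pay = $7,934.75 − $3,360.18 = $4,574.57

$4,574.57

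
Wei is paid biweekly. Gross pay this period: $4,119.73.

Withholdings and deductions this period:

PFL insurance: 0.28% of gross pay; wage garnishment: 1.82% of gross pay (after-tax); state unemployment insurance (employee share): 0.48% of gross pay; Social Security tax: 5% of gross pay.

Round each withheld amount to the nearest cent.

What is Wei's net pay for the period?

$3,807.45

Social Security tax: $4,119.73 × 0.05 = $205.99
PFL insurance: $4,119.73 × 0.0028 = $11.54
State unemployment insurance (employee share): $4,119.73 × 0.0048 = $19.77
Wage garnishment: $4,119.73 × 0.0182 = $74.98
Total deductions = $205.99 + $11.54 + $19.77 + $74.98 = $312.28
Net pay = $4,119.73 − $312.28 = $3,807.45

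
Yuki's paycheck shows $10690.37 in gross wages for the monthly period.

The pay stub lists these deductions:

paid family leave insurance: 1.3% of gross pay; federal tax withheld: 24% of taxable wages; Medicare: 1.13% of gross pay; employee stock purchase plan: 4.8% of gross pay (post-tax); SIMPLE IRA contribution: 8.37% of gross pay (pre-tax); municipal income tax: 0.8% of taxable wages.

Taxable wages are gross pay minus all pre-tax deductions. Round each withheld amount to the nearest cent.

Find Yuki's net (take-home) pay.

$6593.38

SIMPLE IRA contribution: $10690.37 × 0.0837 = $894.78
Taxable wages = $10690.37 − $894.78 = $9795.59
Federal tax withheld: $9795.59 × 0.24 = $2350.94
Municipal income tax: $9795.59 × 0.008 = $78.36
Medicare: $10690.37 × 0.0113 = $120.80
Paid family leave insurance: $10690.37 × 0.013 = $138.97
Employee stock purchase plan: $10690.37 × 0.048 = $513.14
Total deductions = $894.78 + $2350.94 + $78.36 + $120.80 + $138.97 + $513.14 = $4096.99
Net pay = $10690.37 − $4096.99 = $6593.38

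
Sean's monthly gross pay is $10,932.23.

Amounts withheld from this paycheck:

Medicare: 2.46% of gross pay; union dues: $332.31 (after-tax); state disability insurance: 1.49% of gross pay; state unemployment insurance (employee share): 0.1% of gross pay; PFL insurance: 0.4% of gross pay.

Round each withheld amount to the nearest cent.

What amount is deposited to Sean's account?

State unemployment insurance (employee share): $10,932.23 × 0.001 = $10.93
PFL insurance: $10,932.23 × 0.004 = $43.73
Medicare: $10,932.23 × 0.0246 = $268.93
State disability insurance: $10,932.23 × 0.0149 = $162.89
Union dues: $332.31
Total deductions = $10.93 + $43.73 + $268.93 + $162.89 + $332.31 = $818.79
Net pay = $10,932.23 − $818.79 = $10,113.44

$10,113.44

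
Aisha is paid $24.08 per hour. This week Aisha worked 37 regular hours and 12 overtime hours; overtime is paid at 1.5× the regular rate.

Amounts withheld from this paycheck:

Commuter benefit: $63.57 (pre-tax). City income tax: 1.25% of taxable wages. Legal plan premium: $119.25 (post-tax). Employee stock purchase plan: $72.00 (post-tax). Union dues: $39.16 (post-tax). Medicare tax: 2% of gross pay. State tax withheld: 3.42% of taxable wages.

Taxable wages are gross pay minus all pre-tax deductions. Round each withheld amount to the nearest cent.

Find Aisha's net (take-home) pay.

Regular pay: 37 × $24.08 = $890.96
Overtime pay: 12 × $24.08 × 1.5 = $433.44
Gross pay = $890.96 + $433.44 = $1,324.40
Commuter benefit: $63.57
Taxable wages = $1,324.40 − $63.57 = $1,260.83
City income tax: $1,260.83 × 0.0125 = $15.76
State tax withheld: $1,260.83 × 0.0342 = $43.12
Medicare tax: $1,324.40 × 0.02 = $26.49
Legal plan premium: $119.25
Employee stock purchase plan: $72.00
Union dues: $39.16
Total deductions = $63.57 + $15.76 + $43.12 + $26.49 + $119.25 + $72.00 + $39.16 = $379.35
Net pay = $1,324.40 − $379.35 = $945.05

$945.05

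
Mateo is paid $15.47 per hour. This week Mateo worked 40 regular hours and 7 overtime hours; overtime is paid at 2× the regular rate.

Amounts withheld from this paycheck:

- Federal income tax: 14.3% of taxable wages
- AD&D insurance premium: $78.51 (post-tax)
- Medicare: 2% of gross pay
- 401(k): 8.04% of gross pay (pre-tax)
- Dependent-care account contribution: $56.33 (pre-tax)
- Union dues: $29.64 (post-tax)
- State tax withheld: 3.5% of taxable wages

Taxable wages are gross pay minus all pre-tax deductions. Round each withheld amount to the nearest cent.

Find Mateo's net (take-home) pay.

$460.31

Regular pay: 40 × $15.47 = $618.80
Overtime pay: 7 × $15.47 × 2 = $216.58
Gross pay = $618.80 + $216.58 = $835.38
Dependent-care account contribution: $56.33
401(k): $835.38 × 0.0804 = $67.16
Pre-tax total = $56.33 + $67.16 = $123.49
Taxable wages = $835.38 − $123.49 = $711.89
Federal income tax: $711.89 × 0.143 = $101.80
State tax withheld: $711.89 × 0.035 = $24.92
Medicare: $835.38 × 0.02 = $16.71
AD&D insurance premium: $78.51
Union dues: $29.64
Total deductions = $56.33 + $67.16 + $101.80 + $24.92 + $16.71 + $78.51 + $29.64 = $375.07
Net pay = $835.38 − $375.07 = $460.31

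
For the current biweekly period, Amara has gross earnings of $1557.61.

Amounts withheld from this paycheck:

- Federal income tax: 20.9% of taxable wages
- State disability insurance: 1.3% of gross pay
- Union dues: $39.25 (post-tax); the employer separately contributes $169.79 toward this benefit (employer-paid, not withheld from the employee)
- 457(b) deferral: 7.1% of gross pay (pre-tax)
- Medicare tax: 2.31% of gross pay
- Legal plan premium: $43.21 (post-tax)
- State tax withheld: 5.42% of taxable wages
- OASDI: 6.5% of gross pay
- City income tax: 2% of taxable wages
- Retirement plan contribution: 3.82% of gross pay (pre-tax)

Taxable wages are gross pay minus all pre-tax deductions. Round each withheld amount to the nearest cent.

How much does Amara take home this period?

$754.65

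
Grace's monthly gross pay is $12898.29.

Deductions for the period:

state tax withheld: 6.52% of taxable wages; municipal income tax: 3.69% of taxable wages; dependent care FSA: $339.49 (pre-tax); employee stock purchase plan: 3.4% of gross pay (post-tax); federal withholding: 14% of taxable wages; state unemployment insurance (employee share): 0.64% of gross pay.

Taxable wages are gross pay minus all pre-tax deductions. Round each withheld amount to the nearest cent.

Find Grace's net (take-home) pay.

$8997.23

Dependent care FSA: $339.49
Taxable wages = $12898.29 − $339.49 = $12558.80
Municipal income tax: $12558.80 × 0.0369 = $463.42
Federal withholding: $12558.80 × 0.14 = $1758.23
State tax withheld: $12558.80 × 0.0652 = $818.83
State unemployment insurance (employee share): $12898.29 × 0.0064 = $82.55
Employee stock purchase plan: $12898.29 × 0.034 = $438.54
Total deductions = $339.49 + $463.42 + $1758.23 + $818.83 + $82.55 + $438.54 = $3901.06
Net pay = $12898.29 − $3901.06 = $8997.23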